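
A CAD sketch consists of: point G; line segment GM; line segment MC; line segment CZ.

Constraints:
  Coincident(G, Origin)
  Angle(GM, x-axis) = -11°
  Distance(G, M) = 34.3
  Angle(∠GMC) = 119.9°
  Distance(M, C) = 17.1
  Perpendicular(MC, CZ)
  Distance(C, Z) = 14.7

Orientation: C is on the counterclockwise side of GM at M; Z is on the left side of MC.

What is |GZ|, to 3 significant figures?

37.4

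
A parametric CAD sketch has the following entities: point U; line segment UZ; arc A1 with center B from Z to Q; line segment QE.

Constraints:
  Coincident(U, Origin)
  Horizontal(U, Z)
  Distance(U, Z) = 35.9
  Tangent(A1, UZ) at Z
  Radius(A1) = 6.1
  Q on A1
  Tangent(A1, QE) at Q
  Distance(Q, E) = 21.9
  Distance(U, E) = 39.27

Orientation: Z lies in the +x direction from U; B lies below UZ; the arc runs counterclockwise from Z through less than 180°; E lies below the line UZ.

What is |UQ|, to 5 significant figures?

30.344

Checks: |BQ| = 6.100 ✓; ∠(BQ, QE) = 90.00° ✓; |QE| = 21.90 ✓; |UE| = 39.27 ✓.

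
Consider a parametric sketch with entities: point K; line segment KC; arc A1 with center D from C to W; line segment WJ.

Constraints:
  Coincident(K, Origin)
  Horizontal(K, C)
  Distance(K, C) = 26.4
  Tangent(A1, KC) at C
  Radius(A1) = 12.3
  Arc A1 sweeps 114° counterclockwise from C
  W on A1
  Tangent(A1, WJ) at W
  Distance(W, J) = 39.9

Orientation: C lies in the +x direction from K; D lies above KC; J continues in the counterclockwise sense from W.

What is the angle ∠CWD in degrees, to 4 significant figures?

33.00°

A1 meets KC tangentially, so DC is at right angles to KC, so D = C + (0, 12.3) = (26.40, 12.30). On A1, C sits at bearing -90° from D; a 114° counterclockwise sweep puts W at bearing 24°, so W = D + 12.3·(cos 24°, sin 24°) = (37.64, 17.30). Then cos ∠CWD = WC·WD / (|WC||WD|), giving 33.00°.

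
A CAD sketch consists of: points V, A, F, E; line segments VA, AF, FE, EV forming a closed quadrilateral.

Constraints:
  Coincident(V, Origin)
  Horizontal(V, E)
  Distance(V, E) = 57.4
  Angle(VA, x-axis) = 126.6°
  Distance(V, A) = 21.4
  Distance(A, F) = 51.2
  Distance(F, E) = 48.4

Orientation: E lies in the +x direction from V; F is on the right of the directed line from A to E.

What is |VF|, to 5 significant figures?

29.831

Checks: |AF| = 51.20 ✓; |FE| = 48.40 ✓.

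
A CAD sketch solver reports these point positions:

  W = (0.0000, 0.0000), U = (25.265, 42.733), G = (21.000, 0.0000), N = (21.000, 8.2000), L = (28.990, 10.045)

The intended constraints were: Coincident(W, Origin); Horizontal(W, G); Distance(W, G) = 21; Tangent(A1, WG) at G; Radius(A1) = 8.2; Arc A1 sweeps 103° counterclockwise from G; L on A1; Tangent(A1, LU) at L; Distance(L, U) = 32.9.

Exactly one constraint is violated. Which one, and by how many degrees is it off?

Tangent(A1, LU) at L — off by 6.50°.

W = (0.00, 0.00) ✓; W.y = 0.00, G.y = 0.00 ✓; |WG| = 21.00 ✓; ∠(NG, GW) = 90.00° ✓; |NG| = 8.200 ✓; bearing(N→L) − bearing(N→G) = 103.0° ✓; |NL| = 8.200 ✓; ∠(NL, LU) = 96.50° ✗; |LU| = 32.90 ✓.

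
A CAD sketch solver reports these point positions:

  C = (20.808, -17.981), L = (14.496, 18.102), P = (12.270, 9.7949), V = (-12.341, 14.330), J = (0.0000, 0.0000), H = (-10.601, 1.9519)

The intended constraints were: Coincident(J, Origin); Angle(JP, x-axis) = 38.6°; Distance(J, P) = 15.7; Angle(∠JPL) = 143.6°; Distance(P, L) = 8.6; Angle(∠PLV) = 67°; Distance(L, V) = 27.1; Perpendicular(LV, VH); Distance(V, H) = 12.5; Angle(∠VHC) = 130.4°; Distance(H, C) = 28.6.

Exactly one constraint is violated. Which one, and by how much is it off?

Distance(H, C) = 28.6 — off by 8.60.

J = (0.00, 0.00) ✓; JP at 38.60° ✓; |JP| = 15.70 ✓; ∠JPL = 143.6° ✓; |PL| = 8.600 ✓; ∠PLV = 67.00° ✓; |LV| = 27.10 ✓; ∠(LV, VH) = 90.00° ✓; |VH| = 12.50 ✓; ∠VHC = 130.4° ✓; |HC| = 37.20 ✗.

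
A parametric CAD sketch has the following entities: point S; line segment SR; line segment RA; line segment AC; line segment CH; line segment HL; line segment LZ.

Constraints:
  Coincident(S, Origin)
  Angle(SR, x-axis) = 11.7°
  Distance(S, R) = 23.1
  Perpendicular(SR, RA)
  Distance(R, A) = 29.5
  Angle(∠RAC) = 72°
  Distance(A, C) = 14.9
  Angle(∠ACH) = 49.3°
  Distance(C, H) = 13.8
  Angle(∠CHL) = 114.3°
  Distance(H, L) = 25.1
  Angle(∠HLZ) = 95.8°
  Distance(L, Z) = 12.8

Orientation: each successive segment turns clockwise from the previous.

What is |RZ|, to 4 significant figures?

44.84

∠CHL = 114.3° gives HL at -22.70° from the x-axis; with |HL| = 25.1, L = (47.04, -22.84). ∠HLZ = 95.8° gives LZ at -106.9° from the x-axis; with |LZ| = 12.8, Z = (43.32, -35.09). Then |RZ| = |Z − R| = 44.84.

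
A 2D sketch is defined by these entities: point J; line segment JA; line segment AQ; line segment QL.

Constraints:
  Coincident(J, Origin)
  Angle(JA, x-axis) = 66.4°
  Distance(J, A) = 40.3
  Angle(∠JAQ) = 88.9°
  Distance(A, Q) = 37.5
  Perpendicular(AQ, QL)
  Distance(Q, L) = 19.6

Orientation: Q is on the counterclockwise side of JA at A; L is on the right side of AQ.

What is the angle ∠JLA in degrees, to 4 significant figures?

30.89°

∠JAQ = 88.9°, so AQ runs at 66.4° + (180° − 88.9°) = 157.5° from the x-axis; with |AQ| = 37.5, Q = A + 37.5·(cos 157.5°, sin 157.5°) = (-18.51, 51.28). AQ ⟂ QL; with |QL| = 19.6 on the right of AQ, L = Q + 19.6·(0.3827, 0.9239) = (-11.01, 69.39). Then cos ∠JLA = LJ·LA / (|LJ||LA|), giving 30.89°.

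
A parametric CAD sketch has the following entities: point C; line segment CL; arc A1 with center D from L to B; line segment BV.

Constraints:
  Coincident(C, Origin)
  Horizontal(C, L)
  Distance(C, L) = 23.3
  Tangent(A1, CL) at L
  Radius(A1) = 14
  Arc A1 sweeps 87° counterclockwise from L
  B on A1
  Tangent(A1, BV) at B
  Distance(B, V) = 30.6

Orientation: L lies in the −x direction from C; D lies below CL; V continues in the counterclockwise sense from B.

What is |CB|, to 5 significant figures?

39.571

C is at the origin; CL is horizontal with |CL| = 23.3 and L on the −x side, so L = (-23.300, 0.0000). A1 meets CL tangentially, so DL is at right angles to CL, so D = L + (0, -14) = (-23.300, -14.000). On A1, L sits at bearing 90° from D; an 87° counterclockwise sweep puts B at bearing 177°, so B = D + 14.0·(cos 177°, sin 177°) = (-37.281, -13.267). Then |CB| = |B − C| = 39.571.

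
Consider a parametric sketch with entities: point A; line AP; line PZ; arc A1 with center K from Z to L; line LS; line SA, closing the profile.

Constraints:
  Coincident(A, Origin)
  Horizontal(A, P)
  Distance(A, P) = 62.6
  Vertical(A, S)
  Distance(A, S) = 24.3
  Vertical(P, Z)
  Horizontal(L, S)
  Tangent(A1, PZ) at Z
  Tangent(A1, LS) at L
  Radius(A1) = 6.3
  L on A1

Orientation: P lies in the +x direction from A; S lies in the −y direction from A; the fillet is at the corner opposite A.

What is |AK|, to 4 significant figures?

59.11

A is at the origin; A and P share the same y with |AP| = 62.6 and P on the +x side, so P = (62.60, 0.000). A and S share the same x with |AS| = 24.3 and S on the −y side, so S = (0.000, -24.30). The virtual corner opposite A is at (62.60, -24.30). The tangent condition forces KZ to be normal to PZ and since A1 is tangent to LS there, KL ⟂ LS, with radius 6.3, so the center K sits 6.3 in from both sides at K = (56.30, -18.00). Then |AK| = |K − A| = 59.11.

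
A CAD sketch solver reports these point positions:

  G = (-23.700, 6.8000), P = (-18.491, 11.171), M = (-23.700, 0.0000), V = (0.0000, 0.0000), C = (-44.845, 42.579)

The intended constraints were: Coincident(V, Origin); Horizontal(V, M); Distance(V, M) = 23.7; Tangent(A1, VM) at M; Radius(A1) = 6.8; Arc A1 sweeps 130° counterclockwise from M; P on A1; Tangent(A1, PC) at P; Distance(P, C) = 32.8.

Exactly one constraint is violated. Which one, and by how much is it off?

Distance(P, C) = 32.8 — off by 8.20.

V = (0.00, 0.00) ✓; V.y = 0.00, M.y = 0.00 ✓; |VM| = 23.70 ✓; ∠(GM, MV) = 90.00° ✓; |GM| = 6.800 ✓; bearing(G→P) − bearing(G→M) = 130.0° ✓; |GP| = 6.800 ✓; ∠(GP, PC) = 90.00° ✓; |PC| = 41.00 ✗.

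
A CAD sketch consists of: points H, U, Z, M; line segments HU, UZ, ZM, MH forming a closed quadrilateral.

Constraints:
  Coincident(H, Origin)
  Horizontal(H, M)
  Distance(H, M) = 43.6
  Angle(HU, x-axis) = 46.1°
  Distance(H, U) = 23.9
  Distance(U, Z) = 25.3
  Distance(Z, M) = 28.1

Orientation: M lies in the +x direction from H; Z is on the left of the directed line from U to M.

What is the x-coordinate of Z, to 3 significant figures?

39.6

H is at the origin; H and M share the same y with |HM| = 43.6 and M in +x, so M = (43.6, 0). HU runs at 46.1° with |HU| = 23.9, so U = (16.6, 17.2). Z is determined by |UZ| = 25.3 and |ZM| = 28.1 together: it lies at the intersection of circle(U, 25.3) and circle(M, 28.1). With |UM| = 32.0, the foot of the radical line on UM is 13.7 from U and the perpendicular offset is √(25.3² − 13.7²) = 21.3. Taking the left-of-UM solution: Z = (39.6, 27.8).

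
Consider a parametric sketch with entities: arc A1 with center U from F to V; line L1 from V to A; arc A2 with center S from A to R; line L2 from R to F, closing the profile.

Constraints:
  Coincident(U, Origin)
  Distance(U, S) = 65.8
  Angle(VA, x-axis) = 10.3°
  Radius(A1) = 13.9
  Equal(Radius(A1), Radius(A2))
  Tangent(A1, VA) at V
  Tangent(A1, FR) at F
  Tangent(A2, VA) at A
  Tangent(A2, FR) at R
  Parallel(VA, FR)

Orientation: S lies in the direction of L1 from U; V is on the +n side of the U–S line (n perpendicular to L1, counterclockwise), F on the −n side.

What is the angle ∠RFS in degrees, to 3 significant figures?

11.9°

The slot axis is L1's direction at 10.3°, so u = (cos 10.3°, sin 10.3°) = (0.984, 0.179) and n = (−sin 10.3°, cos 10.3°) = (-0.179, 0.984). U is at the origin and S lies 65.8 along u from U, so S = 65.8·u = (64.7, 11.8). Tangency of A1 to both parallel lines with radius 13.9 puts V and F at U ± 13.9·n: V = (-2.49, 13.7), F = (2.49, -13.7). Equal radii place A and R the same way about S: A = S + 13.9·n = (62.3, 25.4), R = S − 13.9·n = (67.2, -1.91). Then cos ∠RFS = FR·FS / (|FR||FS|), giving 11.9°.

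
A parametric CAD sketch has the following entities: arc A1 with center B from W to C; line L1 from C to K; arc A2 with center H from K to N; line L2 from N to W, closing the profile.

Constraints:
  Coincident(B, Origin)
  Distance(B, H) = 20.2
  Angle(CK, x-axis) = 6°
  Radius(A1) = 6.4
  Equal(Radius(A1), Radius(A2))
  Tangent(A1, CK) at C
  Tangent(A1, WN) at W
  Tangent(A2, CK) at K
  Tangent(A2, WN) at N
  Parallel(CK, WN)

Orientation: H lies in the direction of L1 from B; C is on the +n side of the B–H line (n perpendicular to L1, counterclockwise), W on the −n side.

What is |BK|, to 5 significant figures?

21.190

Tangency of A1 to both parallel lines with radius 6.4 puts C and W at B ± 6.4·n: C = (-0.66898, 6.3649), W = (0.66898, -6.3649). Equal radii place K and N the same way about H: K = H + 6.4·n = (19.420, 8.4764), N = H − 6.4·n = (20.758, -4.2535). Then |BK| = |K − B| = 21.190.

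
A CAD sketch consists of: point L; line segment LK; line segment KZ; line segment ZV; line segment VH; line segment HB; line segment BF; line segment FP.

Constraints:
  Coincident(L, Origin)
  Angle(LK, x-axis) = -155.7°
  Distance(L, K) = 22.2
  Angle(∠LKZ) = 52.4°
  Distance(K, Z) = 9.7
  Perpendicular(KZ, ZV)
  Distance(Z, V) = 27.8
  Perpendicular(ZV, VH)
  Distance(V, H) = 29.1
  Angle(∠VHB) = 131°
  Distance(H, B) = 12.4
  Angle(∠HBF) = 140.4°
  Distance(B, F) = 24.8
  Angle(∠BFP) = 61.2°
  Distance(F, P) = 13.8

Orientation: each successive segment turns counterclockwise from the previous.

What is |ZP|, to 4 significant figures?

25.59

∠HBF = 140.4° gives BF at -119.5° from the x-axis; with |BF| = 24.8, F = (-48.05, -1.483). ∠BFP = 61.2° gives FP at -0.7000° from the x-axis; with |FP| = 13.8, P = (-34.25, -1.652). Then |ZP| = |P − Z| = 25.59.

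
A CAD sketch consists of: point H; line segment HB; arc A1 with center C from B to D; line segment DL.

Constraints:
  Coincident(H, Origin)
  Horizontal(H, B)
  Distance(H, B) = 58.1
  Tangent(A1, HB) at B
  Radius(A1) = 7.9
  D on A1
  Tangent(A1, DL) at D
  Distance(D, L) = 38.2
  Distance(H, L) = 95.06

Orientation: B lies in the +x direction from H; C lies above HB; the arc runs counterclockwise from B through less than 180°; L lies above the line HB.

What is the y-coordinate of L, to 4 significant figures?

30.12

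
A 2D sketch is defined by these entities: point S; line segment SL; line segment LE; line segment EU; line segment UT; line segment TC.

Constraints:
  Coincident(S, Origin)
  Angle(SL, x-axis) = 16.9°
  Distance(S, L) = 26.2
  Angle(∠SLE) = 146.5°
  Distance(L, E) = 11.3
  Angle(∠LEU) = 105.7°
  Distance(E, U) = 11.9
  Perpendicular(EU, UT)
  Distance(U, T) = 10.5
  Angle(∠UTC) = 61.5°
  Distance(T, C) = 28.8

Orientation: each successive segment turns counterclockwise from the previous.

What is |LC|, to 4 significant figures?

17.51

S is at the origin; SL runs at 16.9° with length 26.2, so L = (25.07, 7.616). ∠SLE = 146.5° gives LE at 50.40° from the x-axis; with |LE| = 11.3, E = (32.27, 16.32). ∠LEU = 105.7° gives EU at 124.7° from the x-axis; with |EU| = 11.9, U = (25.50, 26.11). EU is perpendicular to UT, so UT runs at -145.3°; with |UT| = 10.5, T = (16.86, 20.13). ∠UTC = 61.5° gives TC at -26.80° from the x-axis; with |TC| = 28.8, C = (42.57, 7.144). Then |LC| = |C − L| = 17.51.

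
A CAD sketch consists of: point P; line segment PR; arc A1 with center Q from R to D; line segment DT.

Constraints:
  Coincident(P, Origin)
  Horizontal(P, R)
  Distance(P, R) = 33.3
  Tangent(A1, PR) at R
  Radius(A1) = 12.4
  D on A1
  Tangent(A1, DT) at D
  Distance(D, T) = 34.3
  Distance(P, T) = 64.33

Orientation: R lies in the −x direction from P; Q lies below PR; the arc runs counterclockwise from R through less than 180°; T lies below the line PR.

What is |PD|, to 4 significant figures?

47.54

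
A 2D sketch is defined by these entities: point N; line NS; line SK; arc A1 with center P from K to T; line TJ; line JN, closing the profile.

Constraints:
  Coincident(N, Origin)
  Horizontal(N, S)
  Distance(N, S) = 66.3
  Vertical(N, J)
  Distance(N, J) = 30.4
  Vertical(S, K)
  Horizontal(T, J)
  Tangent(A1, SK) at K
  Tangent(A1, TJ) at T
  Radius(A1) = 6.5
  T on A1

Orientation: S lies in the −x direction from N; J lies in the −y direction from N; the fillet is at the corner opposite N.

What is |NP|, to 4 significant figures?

64.40

N is at the origin; NS is horizontal with |NS| = 66.3 and S on the −x side, so S = (-66.30, 0.000). NJ is vertical with |NJ| = 30.4 and J on the −y side, so J = (0.000, -30.40). The virtual corner opposite N is at (-66.30, -30.40). Tangency of A1 to SK means the radius PK is perpendicular to SK and tangency of A1 to TJ means the radius PT is perpendicular to TJ, with radius 6.5, so the center P sits 6.5 in from both sides at P = (-59.80, -23.90). Then |NP| = |P − N| = 64.40.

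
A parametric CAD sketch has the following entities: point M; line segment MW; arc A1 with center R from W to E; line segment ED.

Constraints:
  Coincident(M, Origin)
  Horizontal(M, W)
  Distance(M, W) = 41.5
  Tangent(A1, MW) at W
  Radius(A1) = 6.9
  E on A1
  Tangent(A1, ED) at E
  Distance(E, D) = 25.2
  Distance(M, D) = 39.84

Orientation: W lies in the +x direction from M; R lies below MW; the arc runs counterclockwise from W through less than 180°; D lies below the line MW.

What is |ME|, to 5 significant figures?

35.247

Checks: |MW| = 41.50 ✓; |RE| = 6.900 ✓; ∠(RE, ED) = 90.00° ✓; |ED| = 25.20 ✓; |MD| = 39.84 ✓.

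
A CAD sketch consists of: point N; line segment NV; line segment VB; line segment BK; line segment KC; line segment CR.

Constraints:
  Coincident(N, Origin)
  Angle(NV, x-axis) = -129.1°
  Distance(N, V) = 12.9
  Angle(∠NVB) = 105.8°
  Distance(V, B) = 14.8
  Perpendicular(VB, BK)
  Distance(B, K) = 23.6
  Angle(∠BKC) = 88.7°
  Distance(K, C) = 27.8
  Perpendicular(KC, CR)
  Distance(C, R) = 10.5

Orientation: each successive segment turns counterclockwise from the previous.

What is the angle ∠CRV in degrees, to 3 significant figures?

136°

∠BKC = 88.7° gives KC at 126° from the x-axis; with |KC| = 27.8, C = (3.19, 13.8). KC ⟂ CR, so CR runs at -144°; with |CR| = 10.5, R = (-5.27, 7.60). Then cos ∠CRV = RC·RV / (|RC||RV|), giving 136°.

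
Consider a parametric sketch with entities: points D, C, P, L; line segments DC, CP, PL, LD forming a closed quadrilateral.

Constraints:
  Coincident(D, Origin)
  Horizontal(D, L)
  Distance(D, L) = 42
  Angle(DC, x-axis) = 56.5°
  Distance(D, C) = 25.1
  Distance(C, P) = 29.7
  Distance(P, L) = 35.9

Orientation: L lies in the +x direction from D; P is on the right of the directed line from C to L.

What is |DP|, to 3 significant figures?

10.6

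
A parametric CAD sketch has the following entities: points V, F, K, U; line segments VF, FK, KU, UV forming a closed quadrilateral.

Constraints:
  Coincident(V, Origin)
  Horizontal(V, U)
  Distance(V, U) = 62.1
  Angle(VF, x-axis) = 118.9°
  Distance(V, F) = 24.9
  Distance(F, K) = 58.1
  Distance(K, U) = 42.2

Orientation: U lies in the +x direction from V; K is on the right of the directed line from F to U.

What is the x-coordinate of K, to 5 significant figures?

26.106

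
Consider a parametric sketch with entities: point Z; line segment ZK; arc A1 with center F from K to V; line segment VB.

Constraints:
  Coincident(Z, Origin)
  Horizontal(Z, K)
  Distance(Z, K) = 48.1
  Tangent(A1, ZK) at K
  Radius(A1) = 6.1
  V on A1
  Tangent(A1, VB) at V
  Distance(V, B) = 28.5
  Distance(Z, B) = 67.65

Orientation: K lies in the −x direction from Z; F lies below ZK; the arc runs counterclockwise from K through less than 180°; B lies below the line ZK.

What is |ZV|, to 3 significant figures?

54.3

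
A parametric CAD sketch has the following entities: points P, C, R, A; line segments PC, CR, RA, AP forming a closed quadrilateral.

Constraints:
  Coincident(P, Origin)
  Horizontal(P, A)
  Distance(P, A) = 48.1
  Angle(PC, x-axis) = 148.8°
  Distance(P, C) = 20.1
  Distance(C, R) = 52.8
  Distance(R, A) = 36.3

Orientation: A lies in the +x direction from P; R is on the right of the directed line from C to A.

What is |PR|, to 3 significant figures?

33.3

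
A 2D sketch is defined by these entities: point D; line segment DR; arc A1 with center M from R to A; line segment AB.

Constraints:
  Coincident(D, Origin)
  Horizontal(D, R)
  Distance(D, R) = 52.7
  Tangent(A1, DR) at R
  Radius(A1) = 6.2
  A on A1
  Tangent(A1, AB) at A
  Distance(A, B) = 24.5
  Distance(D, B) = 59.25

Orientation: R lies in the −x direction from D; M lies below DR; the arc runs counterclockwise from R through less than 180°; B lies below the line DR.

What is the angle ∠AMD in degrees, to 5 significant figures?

167.00°

Checks: ∠(MR, RD) = 90.00° ✓; |MR| = 6.200 ✓; |MA| = 6.200 ✓; ∠(MA, AB) = 90.00° ✓; |AB| = 24.50 ✓; |DB| = 59.25 ✓.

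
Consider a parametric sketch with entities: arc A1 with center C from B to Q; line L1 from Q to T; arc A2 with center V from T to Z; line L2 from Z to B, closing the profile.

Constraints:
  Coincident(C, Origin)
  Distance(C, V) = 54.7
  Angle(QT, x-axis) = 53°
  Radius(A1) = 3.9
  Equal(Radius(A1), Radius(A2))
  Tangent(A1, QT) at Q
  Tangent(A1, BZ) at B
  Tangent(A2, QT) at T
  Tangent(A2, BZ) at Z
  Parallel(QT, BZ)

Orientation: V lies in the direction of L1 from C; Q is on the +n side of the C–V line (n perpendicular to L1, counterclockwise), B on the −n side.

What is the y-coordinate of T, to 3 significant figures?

46.0

The slot axis is L1's direction at 53.0°, so u = (cos 53.0°, sin 53.0°) = (0.602, 0.799) and n = (−sin 53.0°, cos 53.0°) = (-0.799, 0.602). C is at the origin and V lies 54.7 along u from C, so V = 54.7·u = (32.9, 43.7). Tangency of A1 to both parallel lines with radius 3.9 puts Q and B at C ± 3.9·n: Q = (-3.11, 2.35), B = (3.11, -2.35). Equal radii place T and Z the same way about V: T = V + 3.9·n = (29.8, 46.0), Z = V − 3.9·n = (36.0, 41.3). So T.y = 46.0.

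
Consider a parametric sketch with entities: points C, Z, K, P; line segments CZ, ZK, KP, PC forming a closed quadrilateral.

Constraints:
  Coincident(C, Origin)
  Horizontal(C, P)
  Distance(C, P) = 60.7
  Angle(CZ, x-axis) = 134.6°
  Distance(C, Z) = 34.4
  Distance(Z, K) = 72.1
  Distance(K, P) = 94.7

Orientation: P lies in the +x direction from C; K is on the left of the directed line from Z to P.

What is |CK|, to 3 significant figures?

85.5

C is at the origin; C and P share the same y with |CP| = 60.7 and P in +x, so P = (60.7, 0). CZ runs at 134.6° with |CZ| = 34.4, so Z = (-24.2, 24.5). K is determined by |ZK| = 72.1 and |KP| = 94.7 together: it lies at the intersection of circle(Z, 72.1) and circle(P, 94.7). With |ZP| = 88.3, the foot of the radical line on ZP is 22.8 from Z and the perpendicular offset is √(72.1² − 22.8²) = 68.4. Taking the left-of-ZP solution: K = (16.7, 83.9).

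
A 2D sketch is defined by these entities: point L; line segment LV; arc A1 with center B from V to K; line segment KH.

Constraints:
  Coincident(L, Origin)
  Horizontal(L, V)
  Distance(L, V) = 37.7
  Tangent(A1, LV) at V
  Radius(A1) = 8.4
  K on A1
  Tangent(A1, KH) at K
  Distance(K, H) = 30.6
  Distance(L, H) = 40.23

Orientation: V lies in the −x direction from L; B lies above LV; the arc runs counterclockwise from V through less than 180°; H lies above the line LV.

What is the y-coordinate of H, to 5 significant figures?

34.828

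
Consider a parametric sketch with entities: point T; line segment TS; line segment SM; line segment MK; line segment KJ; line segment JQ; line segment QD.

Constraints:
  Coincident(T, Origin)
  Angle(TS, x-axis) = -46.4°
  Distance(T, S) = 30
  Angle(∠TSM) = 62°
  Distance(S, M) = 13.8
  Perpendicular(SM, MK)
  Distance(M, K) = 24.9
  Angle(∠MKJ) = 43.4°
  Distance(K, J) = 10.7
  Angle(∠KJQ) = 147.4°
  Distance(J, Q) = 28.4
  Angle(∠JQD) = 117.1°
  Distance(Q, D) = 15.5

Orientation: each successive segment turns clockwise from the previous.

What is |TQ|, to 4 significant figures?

39.45

T is at the origin; TS runs at -46.4° with length 30.0, so S = (20.69, -21.73). ∠TSM = 62.0° gives SM at -164.4° from the x-axis; with |SM| = 13.8, M = (7.397, -25.44). SM ⟂ MK, so MK runs at 105.6°; with |MK| = 24.9, K = (0.7008, -1.454). ∠MKJ = 43.4° gives KJ at -31.00° from the x-axis; with |KJ| = 10.7, J = (9.873, -6.964). ∠KJQ = 147.4° gives JQ at -63.60° from the x-axis; with |JQ| = 28.4, Q = (22.50, -32.40). Then |TQ| = |Q − T| = 39.45.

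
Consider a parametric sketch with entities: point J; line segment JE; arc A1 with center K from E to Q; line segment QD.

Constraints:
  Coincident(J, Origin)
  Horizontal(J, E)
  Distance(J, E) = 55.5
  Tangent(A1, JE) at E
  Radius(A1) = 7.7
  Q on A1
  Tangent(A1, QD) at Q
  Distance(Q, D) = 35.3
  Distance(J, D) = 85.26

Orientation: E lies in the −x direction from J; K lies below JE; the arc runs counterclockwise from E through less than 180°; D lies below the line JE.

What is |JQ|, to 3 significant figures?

62.7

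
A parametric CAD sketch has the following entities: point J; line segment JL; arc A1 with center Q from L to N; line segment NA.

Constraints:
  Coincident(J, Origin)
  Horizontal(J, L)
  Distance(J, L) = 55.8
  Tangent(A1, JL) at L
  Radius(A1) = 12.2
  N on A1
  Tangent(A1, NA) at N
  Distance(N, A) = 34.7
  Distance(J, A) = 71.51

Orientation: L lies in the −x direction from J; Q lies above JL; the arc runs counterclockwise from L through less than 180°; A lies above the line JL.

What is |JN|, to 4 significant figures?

46.48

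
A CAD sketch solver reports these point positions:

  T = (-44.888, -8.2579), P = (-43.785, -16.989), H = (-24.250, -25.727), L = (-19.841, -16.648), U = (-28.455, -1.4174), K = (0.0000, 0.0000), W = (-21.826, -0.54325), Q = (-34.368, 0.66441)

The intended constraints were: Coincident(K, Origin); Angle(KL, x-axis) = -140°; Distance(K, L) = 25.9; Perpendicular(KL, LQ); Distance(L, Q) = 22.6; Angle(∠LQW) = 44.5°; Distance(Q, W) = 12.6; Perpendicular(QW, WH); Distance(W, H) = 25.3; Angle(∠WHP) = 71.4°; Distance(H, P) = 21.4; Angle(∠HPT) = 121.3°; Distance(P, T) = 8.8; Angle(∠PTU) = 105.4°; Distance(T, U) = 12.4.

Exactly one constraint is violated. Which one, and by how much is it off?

Distance(T, U) = 12.4 — off by 5.40.

K = (0.00, 0.00) ✓; KL at -140.0° ✓; |KL| = 25.90 ✓; ∠(KL, LQ) = 90.00° ✓; |LQ| = 22.60 ✓; ∠LQW = 44.50° ✓; |QW| = 12.60 ✓; ∠(QW, WH) = 90.00° ✓; |WH| = 25.30 ✓; ∠WHP = 71.40° ✓; |HP| = 21.40 ✓; ∠HPT = 121.3° ✓; |PT| = 8.800 ✓; ∠PTU = 105.4° ✓; |TU| = 17.80 ✗.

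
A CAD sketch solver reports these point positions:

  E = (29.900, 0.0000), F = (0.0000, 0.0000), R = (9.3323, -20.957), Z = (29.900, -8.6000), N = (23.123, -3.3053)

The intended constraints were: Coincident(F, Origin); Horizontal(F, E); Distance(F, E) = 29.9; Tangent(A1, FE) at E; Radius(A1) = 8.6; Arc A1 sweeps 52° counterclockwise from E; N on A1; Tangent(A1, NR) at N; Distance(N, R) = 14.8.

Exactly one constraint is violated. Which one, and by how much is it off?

Distance(N, R) = 14.8 — off by 7.60.

F = (0.00, 0.00) ✓; F.y = 0.00, E.y = 0.00 ✓; |FE| = 29.90 ✓; ∠(ZE, EF) = 90.00° ✓; |ZE| = 8.600 ✓; bearing(Z→N) − bearing(Z→E) = 52.00° ✓; |ZN| = 8.600 ✓; ∠(ZN, NR) = 90.00° ✓; |NR| = 22.40 ✗.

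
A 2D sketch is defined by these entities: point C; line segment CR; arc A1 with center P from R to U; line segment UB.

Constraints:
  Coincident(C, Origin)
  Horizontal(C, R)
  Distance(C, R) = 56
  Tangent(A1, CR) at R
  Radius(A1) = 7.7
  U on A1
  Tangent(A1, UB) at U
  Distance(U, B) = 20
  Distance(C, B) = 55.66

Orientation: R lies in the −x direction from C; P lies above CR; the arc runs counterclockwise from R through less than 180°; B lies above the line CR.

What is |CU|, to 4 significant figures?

48.91

Checks: |PU| = 7.700 ✓; ∠(PU, UB) = 90.00° ✓; |UB| = 20.00 ✓; |CB| = 55.66 ✓.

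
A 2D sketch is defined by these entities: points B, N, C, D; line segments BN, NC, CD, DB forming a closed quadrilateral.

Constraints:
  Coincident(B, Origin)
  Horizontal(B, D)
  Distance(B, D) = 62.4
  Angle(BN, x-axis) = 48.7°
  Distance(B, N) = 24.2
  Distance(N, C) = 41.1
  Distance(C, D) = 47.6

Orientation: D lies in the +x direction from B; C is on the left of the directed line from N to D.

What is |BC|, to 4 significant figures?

65.16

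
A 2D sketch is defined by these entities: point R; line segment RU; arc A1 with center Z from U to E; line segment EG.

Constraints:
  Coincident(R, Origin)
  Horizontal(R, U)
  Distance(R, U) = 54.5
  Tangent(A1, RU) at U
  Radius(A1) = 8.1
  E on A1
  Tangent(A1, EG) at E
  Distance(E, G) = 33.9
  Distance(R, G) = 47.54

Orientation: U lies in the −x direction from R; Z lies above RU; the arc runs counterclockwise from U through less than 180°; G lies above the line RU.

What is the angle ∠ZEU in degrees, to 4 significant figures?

58.12°

Checks: |ZE| = 8.100 ✓; ∠(ZE, EG) = 90.00° ✓; |EG| = 33.90 ✓; |RG| = 47.54 ✓.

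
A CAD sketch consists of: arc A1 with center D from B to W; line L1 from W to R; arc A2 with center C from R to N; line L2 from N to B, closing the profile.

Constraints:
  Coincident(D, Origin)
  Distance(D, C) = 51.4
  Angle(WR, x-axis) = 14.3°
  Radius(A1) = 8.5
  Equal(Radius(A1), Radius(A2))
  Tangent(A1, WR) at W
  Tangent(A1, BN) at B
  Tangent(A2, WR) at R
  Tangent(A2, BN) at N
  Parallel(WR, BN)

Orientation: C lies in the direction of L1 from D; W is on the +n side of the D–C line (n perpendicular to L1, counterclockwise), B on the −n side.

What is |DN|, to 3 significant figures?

52.1

The slot axis is L1's direction at 14.3°, so u = (cos 14.3°, sin 14.3°) = (0.969, 0.247) and n = (−sin 14.3°, cos 14.3°) = (-0.247, 0.969). D is at the origin and C lies 51.4 along u from D, so C = 51.4·u = (49.8, 12.7). Tangency of A1 to both parallel lines with radius 8.5 puts W and B at D ± 8.5·n: W = (-2.10, 8.24), B = (2.10, -8.24). Equal radii place R and N the same way about C: R = C + 8.5·n = (47.7, 20.9), N = C − 8.5·n = (51.9, 4.46). Then |DN| = |N − D| = 52.1.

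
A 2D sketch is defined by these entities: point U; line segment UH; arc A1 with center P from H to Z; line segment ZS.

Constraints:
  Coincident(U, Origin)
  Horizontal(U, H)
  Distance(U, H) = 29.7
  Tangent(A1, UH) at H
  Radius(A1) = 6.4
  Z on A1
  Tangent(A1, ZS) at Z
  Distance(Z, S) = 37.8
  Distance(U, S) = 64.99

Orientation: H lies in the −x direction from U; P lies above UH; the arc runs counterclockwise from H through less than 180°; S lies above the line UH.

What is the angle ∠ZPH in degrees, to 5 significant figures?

139.26°

U is at the origin; U and H share the same y with |UH| = 29.7 and H on the −x side, so H = (-29.700, 0.0000). The tangent condition forces PH to be normal to UH, so P = H + (0, 6.4) = (-29.700, 6.4000). Since PZ ⟂ ZS (tangency), |PS| = √(6.4² + 37.8²) = 38.338 regardless of where Z sits on A1. So S lies on both circle(U, 64.99) and circle(P, 38.338); the above-UH intersection is S = (-54.161, 35.920). Z is the foot of the tangent from S: Z = (-25.523, 11.249).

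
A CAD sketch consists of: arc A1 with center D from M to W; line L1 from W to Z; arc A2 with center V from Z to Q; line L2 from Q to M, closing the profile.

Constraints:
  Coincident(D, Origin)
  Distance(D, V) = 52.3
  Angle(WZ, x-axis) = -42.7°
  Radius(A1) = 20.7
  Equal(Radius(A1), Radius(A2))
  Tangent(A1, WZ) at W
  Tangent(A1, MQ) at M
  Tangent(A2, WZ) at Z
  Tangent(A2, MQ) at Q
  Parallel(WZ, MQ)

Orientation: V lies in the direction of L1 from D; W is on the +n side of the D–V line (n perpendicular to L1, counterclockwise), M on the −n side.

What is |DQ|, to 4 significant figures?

56.25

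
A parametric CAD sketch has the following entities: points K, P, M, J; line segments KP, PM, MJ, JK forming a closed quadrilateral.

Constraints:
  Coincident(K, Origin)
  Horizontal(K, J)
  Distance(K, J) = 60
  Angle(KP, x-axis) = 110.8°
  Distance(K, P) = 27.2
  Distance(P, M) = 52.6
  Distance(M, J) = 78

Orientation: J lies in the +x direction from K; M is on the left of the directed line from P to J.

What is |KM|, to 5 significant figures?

71.142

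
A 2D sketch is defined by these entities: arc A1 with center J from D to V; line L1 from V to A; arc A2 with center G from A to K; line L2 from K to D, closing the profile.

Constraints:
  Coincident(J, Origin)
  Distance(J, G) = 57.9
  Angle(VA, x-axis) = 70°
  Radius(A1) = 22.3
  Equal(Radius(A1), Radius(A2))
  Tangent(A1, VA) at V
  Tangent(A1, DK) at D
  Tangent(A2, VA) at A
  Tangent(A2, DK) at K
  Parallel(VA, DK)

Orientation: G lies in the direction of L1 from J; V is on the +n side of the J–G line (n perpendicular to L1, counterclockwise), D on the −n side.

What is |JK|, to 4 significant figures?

62.05

The slot axis is L1's direction at 70.0°, so u = (cos 70.0°, sin 70.0°) = (0.3420, 0.9397) and n = (−sin 70.0°, cos 70.0°) = (-0.9397, 0.3420). J is at the origin and G lies 57.9 along u from J, so G = 57.9·u = (19.80, 54.41). Tangency of A1 to both parallel lines with radius 22.3 puts V and D at J ± 22.3·n: V = (-20.96, 7.627), D = (20.96, -7.627). Equal radii place A and K the same way about G: A = G + 22.3·n = (-1.152, 62.04), K = G − 22.3·n = (40.76, 46.78). Then |JK| = |K − J| = 62.05.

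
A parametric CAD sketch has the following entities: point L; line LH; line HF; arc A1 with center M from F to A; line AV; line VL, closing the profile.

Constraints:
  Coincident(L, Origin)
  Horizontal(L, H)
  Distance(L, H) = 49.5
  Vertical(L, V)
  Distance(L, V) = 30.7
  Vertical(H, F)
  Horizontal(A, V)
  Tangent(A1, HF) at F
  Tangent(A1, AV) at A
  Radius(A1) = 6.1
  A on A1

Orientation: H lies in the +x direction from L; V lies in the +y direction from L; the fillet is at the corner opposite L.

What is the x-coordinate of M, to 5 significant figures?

43.400

L is at the origin; L and H share the same y with |LH| = 49.5 and H on the +x side, so H = (49.500, 0.0000). L and V share the same x with |LV| = 30.7 and V on the +y side, so V = (0.0000, 30.700). The virtual corner opposite L is at (49.500, 30.700). Tangency of A1 to HF means the radius MF is perpendicular to HF and tangency of A1 to AV means the radius MA is perpendicular to AV, with radius 6.1, so the center M sits 6.1 in from both sides at M = (43.400, 24.600). So M.x = 43.400.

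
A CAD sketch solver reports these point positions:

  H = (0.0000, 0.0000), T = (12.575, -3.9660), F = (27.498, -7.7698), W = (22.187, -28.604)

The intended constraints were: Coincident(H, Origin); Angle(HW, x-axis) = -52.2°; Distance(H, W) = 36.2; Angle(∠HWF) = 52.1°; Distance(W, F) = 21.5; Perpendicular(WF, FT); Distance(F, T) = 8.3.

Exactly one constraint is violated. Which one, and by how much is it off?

Distance(F, T) = 8.3 — off by 7.10.

H = (0.00, 0.00) ✓; HW at -52.20° ✓; |HW| = 36.20 ✓; ∠HWF = 52.10° ✓; |WF| = 21.50 ✓; ∠(WF, FT) = 90.00° ✓; |FT| = 15.40 ✗.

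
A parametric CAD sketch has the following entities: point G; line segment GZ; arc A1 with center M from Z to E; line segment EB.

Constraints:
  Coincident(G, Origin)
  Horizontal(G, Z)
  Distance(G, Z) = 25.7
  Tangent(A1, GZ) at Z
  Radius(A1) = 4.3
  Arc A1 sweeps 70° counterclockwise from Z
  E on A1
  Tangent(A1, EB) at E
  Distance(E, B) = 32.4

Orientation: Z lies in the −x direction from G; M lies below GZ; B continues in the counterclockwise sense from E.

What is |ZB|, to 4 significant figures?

36.55

On A1, Z sits at bearing 90° from M; a 70° counterclockwise sweep puts E at bearing 160°, so E = M + 4.3·(cos 160°, sin 160°) = (-29.74, -2.829). Tangency of A1 to EB means the radius ME is perpendicular to EB, so EB runs along (−sin 160°, cos 160°); with |EB| = 32.4, B = (-40.82, -33.28). Then |ZB| = |B − Z| = 36.55.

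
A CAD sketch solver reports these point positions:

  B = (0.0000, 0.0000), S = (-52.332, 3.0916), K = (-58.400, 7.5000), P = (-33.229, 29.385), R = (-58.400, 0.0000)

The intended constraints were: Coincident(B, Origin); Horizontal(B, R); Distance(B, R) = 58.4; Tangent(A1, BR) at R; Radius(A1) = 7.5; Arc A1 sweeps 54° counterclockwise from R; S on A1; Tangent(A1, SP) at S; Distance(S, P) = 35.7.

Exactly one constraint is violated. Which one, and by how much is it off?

Distance(S, P) = 35.7 — off by 3.20.

B = (0.00, 0.00) ✓; B.y = 0.00, R.y = 0.00 ✓; |BR| = 58.40 ✓; ∠(KR, RB) = 90.00° ✓; |KR| = 7.500 ✓; bearing(K→S) − bearing(K→R) = 54.00° ✓; |KS| = 7.500 ✓; ∠(KS, SP) = 90.00° ✓; |SP| = 32.50 ✗.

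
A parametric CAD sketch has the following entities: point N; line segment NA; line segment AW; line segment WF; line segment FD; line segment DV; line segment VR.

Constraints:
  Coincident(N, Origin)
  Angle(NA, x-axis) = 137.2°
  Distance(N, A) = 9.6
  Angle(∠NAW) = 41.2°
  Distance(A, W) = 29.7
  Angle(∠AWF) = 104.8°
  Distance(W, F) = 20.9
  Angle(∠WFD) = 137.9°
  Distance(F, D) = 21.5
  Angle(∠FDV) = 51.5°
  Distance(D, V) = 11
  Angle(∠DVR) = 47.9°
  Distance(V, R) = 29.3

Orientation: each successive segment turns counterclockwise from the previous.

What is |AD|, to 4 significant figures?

46.68

N is at the origin; NA runs at 137.2° with length 9.6, so A = (-7.044, 6.523). ∠NAW = 41.2° gives AW at -84.00° from the x-axis; with |AW| = 29.7, W = (-3.939, -23.01). ∠AWF = 104.8° gives WF at -8.800° from the x-axis; with |WF| = 20.9, F = (16.71, -26.21). ∠WFD = 137.9° gives FD at 33.30° from the x-axis; with |FD| = 21.5, D = (34.68, -14.41). Then |AD| = |D − A| = 46.68.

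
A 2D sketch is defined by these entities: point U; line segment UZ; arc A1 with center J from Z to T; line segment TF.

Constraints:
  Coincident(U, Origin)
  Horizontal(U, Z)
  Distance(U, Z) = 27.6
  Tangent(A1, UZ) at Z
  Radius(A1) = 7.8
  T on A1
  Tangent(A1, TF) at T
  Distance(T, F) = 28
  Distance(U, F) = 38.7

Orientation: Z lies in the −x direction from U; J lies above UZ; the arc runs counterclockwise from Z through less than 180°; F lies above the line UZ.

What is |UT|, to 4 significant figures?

21.03

U is at the origin; UZ is horizontal with |UZ| = 27.6 and Z on the −x side, so Z = (-27.60, 0.000). A1 meets UZ tangentially, so JZ is at right angles to UZ, so J = Z + (0, 7.8) = (-27.60, 7.800). Since JT ⟂ TF (tangency), |JF| = √(7.8² + 28.0²) = 29.07 regardless of where T sits on A1. So F lies on both circle(U, 38.7) and circle(J, 29.07); the above-UZ intersection is F = (-16.89, 34.82). T is the foot of the tangent from F: T = (-19.84, 6.977).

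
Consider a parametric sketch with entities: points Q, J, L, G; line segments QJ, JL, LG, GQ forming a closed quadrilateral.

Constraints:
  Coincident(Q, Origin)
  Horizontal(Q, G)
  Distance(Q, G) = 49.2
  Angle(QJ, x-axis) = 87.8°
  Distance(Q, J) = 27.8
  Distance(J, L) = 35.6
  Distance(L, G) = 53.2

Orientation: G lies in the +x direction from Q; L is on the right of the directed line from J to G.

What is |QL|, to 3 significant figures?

8.29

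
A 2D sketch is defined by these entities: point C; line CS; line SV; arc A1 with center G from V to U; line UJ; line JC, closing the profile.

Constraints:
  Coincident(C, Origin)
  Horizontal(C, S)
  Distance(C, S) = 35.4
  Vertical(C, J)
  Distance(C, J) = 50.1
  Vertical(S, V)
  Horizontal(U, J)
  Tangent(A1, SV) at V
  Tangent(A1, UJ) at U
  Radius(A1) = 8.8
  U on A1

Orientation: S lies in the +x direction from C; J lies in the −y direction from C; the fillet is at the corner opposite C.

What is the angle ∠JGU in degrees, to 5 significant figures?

71.694°

C is at the origin; C and S share the same y with |CS| = 35.4 and S on the +x side, so S = (35.400, 0.0000). CJ is vertical with |CJ| = 50.1 and J on the −y side, so J = (0.0000, -50.100). The virtual corner opposite C is at (35.400, -50.100). Since A1 is tangent to SV there, GV ⟂ SV and since A1 is tangent to UJ there, GU ⟂ UJ, with radius 8.8, so the center G sits 8.8 in from both sides at G = (26.600, -41.300). That places the tangent points at V = (35.400, -41.300) on SV and U = (26.600, -50.100) on UJ. Then cos ∠JGU = GJ·GU / (|GJ||GU|), giving 71.694°.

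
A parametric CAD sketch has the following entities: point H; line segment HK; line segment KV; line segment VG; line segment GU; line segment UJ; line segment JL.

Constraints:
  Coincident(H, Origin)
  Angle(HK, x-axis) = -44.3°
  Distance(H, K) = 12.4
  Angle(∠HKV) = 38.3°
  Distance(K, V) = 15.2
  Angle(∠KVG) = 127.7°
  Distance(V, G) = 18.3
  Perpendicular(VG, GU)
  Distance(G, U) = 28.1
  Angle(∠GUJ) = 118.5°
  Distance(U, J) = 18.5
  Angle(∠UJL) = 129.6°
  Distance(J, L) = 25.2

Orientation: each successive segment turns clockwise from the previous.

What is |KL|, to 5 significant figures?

19.631

H is at the origin; HK runs at -44.3° with length 12.4, so K = (8.8746, -8.6603). ∠HKV = 38.3° gives KV at 174.00° from the x-axis; with |KV| = 15.2, V = (-6.2421, -7.0715). ∠KVG = 127.7° gives VG at 121.70° from the x-axis; with |VG| = 18.3, G = (-15.858, 8.4983). The perpendicularity gives GU at right angles to VG, so GU runs at 31.700°; with |GU| = 28.1, U = (8.0495, 23.264). ∠GUJ = 118.5° gives UJ at -29.800° from the x-axis; with |UJ| = 18.5, J = (24.103, 14.070). ∠UJL = 129.6° gives JL at -80.200° from the x-axis; with |JL| = 25.2, L = (28.392, -10.762). Then |KL| = |L − K| = 19.631.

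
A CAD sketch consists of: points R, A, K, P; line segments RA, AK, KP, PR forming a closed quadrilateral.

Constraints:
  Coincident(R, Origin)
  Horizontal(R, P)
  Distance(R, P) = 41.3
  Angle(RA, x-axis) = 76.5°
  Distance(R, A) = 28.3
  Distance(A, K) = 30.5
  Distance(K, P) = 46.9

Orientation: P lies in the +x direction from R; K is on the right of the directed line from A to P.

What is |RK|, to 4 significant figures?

5.615

R is at the origin; RP is horizontal with |RP| = 41.3 and P in +x, so P = (41.3, 0). RA runs at 76.5° with |RA| = 28.3, so A = (6.607, 27.52). K is determined by |AK| = 30.5 and |KP| = 46.9 together: it lies at the intersection of circle(A, 30.5) and circle(P, 46.9). With |AP| = 44.28, the foot of the radical line on AP is 7.808 from A and the perpendicular offset is √(30.5² − 7.808²) = 29.48. Taking the right-of-AP solution: K = (-5.598, -0.4337).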